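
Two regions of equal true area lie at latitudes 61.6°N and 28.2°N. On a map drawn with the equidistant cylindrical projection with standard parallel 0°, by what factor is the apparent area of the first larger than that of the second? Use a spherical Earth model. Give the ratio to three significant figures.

1.85

Plate carrée maps x = Rλ, y = Rφ. The meridian scale is h = 1 and the parallel scale is k = 1/cos φ = sec φ.
Areal scale at 61.6°: h·k = 1.000 × 2.103 = 2.103.
Areal scale at 28.2°: h·k = 1.000 × 1.135 = 1.135.
Ratio = 2.103/1.135 ≈ 1.85.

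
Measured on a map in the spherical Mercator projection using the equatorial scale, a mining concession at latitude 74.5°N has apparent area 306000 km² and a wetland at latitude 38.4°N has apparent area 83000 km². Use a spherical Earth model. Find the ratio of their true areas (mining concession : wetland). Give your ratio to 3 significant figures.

Mercator's areal exaggeration is sec²φ; hence true area = (apparent area) · cos²φ.
True area of mining concession: 306000 × cos²(74.5°) = 306000 × 0.07142 = 21850 km².
True area of wetland: 83000 × cos²(38.4°) = 83000 × 0.6142 = 50980 km².
Ratio = 21850 / 50980 ≈ 0.429.

0.429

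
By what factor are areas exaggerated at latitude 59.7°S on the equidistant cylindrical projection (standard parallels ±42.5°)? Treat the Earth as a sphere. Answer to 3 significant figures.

In the equirectangular projection with standard parallel φ₀ = 42.5° (x = Rλ cos φ₀, y = Rφ), meridians are true-scale (h = 1) and the parallel scale is k = cos φ₀ / cos φ.
Areal scale = h·k = 1 × cos φ₀ / cos φ; at 59.7°, h = 1.000, k = 1.461, so h·k = 1.461.

1.46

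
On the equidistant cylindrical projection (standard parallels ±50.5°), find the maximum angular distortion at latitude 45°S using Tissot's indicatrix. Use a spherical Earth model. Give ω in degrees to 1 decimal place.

6.1°

The equidistant cylindrical projection with φ₀ = 50.5° has h = 1 (meridians true) and k = cos φ₀ / cos φ along parallels.
At 45°: h = 1.000, k = 0.8996; principal scales a = 1.000, b = 0.8996.
sin(ω/2) = (a − b)/(a + b) = 0.1004/1.900 = 0.05288, so ω = 2 arcsin(0.05288) ≈ 6.1°.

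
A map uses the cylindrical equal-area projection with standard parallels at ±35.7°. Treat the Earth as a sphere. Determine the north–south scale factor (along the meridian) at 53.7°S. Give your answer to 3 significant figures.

Cylindrical equal-area (φ₀ = 35.7°): h = cos φ / cos 35.7° along meridians, k = cos 35.7° / cos φ along parallels; h·k = 1.
h = cos 53.7° / cos 35.7° = 0.5920/0.8121 = 0.7290.

0.729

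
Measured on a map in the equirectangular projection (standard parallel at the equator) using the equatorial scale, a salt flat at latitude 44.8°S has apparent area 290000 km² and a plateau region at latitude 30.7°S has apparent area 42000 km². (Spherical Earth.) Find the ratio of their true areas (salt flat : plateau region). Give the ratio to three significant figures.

On the plate carrée, areal scale = h·k = 1 × sec φ, so true area = apparent × cos φ.
True area of salt flat: 290000 × cos(44.8°) = 290000 × 0.7096 = 205800 km².
True area of plateau region: 42000 × cos(30.7°) = 42000 × 0.8599 = 36110 km².
Ratio = 205800 / 36110 ≈ 5.70.

5.70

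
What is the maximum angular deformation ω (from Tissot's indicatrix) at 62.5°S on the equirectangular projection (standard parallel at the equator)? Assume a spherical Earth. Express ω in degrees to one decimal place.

43.2°

For the equirectangular projection with φ₀ = 0 (plate carrée), h = 1 along meridians and k = sec φ along parallels.
At 62.5°: h = 1.000, k = 2.166; principal scales a = 2.166, b = 1.000.
sin(ω/2) = (a − b)/(a + b) = 1.166/3.166 = 0.3682, so ω = 2 arcsin(0.3682) ≈ 43.2°.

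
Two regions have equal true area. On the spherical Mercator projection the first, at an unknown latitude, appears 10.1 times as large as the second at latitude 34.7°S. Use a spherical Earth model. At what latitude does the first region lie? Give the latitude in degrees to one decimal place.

75.0°

For equal true areas on Mercator, apparent areas scale as sec²φ, so the ratio is cos²φ₂ / cos²φ₁.
cos²φ₂ / cos²φ₁ = 10.1  ⇒  cos φ₁ = cos 34.7° / √10.1 = 0.8221/3.178 = 0.2587.
φ₁ = arccos(0.2587) ≈ 75.0°.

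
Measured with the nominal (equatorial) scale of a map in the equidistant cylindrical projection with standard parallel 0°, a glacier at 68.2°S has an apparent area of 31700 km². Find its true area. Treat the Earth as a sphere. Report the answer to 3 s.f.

For the equirectangular projection with φ₀ = 0 (plate carrée), h = 1 along meridians and k = sec φ along parallels.
Areal scale = h·k = 1 × sec φ; at 68.2°, h = 1.000, k = 2.693, so h·k = 2.693.
True area = apparent / (areal scale) = 31700 / 2.693 ≈ 11800 km².

11800 km²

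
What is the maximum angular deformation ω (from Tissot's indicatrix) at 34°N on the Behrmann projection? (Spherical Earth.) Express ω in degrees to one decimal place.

Behrmann is a cylindrical equal-area projection with standard parallels at ±30°. Cylindrical equal-area (φ₀ = 30°): h = cos φ / cos 30° along meridians, k = cos 30° / cos φ along parallels; h·k = 1.
At 34°: h = 0.9573, k = 1.045; principal scales a = 1.045, b = 0.9573.
sin(ω/2) = (a − b)/(a + b) = 0.08733/2.002 = 0.04362, so ω = 2 arcsin(0.04362) ≈ 5.0°.

5.0°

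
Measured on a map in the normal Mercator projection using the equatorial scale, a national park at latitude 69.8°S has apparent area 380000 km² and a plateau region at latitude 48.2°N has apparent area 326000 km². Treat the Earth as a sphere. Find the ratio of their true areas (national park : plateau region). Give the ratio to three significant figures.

0.313

Since Mercator area scale is 1/cos²φ, the true area equals the apparent area multiplied by cos²φ.
True area of national park: 380000 × cos²(69.8°) = 380000 × 0.1192 = 45310 km².
True area of plateau region: 326000 × cos²(48.2°) = 326000 × 0.4443 = 144800 km².
Ratio = 45310 / 144800 ≈ 0.313.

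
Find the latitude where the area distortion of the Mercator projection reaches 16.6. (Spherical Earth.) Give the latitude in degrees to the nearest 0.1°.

Mercator areal scale is sec²φ.
sec²φ = 16.6  ⇒  cos²φ = 0.06024  ⇒  cos φ = 0.2454.
φ = arccos(0.2454) ≈ 75.8°.

75.8°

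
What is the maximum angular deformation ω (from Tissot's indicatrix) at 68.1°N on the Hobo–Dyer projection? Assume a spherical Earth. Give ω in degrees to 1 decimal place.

79.3°

Hobo–Dyer is a cylindrical equal-area projection with standard parallels at ±37.5°. For cylindrical equal-area with standard parallel φ₀, h = cos φ / cos φ₀ and k = cos φ₀ / cos φ, so h·k = 1.
At 68.1°: h = 0.4701, k = 2.127; principal scales a = 2.127, b = 0.4701.
sin(ω/2) = (a − b)/(a + b) = 1.657/2.597 = 0.6380, so ω = 2 arcsin(0.6380) ≈ 79.3°.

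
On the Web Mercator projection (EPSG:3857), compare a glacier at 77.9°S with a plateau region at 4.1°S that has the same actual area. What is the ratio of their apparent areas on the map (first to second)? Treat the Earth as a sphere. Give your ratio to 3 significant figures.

Mercator is conformal with k = sec φ, so areal scale = k² = sec²φ.
At 77.9°: sec²(77.9°) = 1/0.2096² = 22.76.
At 4.1°: sec²(4.1°) = 1/0.9974² = 1.005.
Ratio = 22.76/1.005 = cos²(4.1°)/cos²(77.9°) ≈ 22.6.

22.6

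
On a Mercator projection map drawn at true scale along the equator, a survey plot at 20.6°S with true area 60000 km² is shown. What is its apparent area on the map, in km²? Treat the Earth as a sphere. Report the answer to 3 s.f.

Mercator is conformal, so the point scale is isotropic: h = k = sec φ = 1/cos φ.
Areal scale = k² = sec²φ = 1/cos²(20.6°) = 1/0.9361² = 1.141.
Apparent area = 60000 × 1.141 ≈ 68500 km².

68500 km²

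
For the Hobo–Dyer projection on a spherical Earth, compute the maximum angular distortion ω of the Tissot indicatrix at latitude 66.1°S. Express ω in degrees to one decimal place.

71.8°

The Hobo–Dyer projection is cylindrical equal-area with φ₀ = 37.5°. A cylindrical equal-area projection with standard parallel φ₀ has meridian scale h = cos φ / cos φ₀ and parallel scale k = cos φ₀ / cos φ (so areas are preserved, h·k = 1).
At 66.1°: h = 0.5107, k = 1.958; principal scales a = 1.958, b = 0.5107.
sin(ω/2) = (a − b)/(a + b) = 1.448/2.469 = 0.5863, so ω = 2 arcsin(0.5863) ≈ 71.8°.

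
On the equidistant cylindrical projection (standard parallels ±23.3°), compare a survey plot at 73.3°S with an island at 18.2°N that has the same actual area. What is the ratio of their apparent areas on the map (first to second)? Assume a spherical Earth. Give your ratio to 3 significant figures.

3.31

With standard parallel φ₀ = 23.3°, the equirectangular projection gives x = Rλ cos φ₀, y = Rφ, so h = 1 and k = cos 23.3° / cos φ.
Areal scale at 73.3°: h·k = 1.000 × 3.196 = 3.196.
Areal scale at 18.2°: h·k = 1.000 × 0.9668 = 0.9668.
Ratio = 3.196/0.9668 ≈ 3.31.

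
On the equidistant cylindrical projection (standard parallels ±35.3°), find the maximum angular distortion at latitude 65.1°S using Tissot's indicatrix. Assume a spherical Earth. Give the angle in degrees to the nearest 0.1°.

With standard parallel φ₀ = 35.3°, the equirectangular projection gives x = Rλ cos φ₀, y = Rφ, so h = 1 and k = cos 35.3° / cos φ.
At 65.1°: h = 1.000, k = 1.938; principal scales a = 1.938, b = 1.000.
sin(ω/2) = (a − b)/(a + b) = 0.9384/2.938 = 0.3194, so ω = 2 arcsin(0.3194) ≈ 37.2°.

37.2°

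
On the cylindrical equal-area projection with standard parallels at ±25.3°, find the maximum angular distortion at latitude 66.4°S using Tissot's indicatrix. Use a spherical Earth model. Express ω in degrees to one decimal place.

84.5°

For cylindrical equal-area with standard parallel φ₀, h = cos φ / cos φ₀ and k = cos φ₀ / cos φ, so h·k = 1.
At 66.4°: h = 0.4428, k = 2.258; principal scales a = 2.258, b = 0.4428.
sin(ω/2) = (a − b)/(a + b) = 1.815/2.701 = 0.6721, so ω = 2 arcsin(0.6721) ≈ 84.5°.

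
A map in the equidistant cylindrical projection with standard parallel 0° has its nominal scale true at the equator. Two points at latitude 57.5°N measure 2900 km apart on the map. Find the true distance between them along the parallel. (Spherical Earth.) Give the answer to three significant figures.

1560 km

Plate carrée maps x = Rλ, y = Rφ. The meridian scale is h = 1 and the parallel scale is k = 1/cos φ = sec φ.
Along the parallel at 57.5°, map distances are exaggerated by k = sec 57.5° = 1.861.
True distance = 2900 / 1.861 = 2900 × cos 57.5° ≈ 1560 km.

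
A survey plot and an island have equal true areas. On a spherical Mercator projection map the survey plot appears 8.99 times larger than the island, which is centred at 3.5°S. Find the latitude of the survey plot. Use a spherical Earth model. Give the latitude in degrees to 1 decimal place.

70.6°

Mercator areal scale is sec²φ, so apparent-area ratio = sec²φ₁ / sec²φ₂ = cos²φ₂ / cos²φ₁.
cos²φ₂ / cos²φ₁ = 8.99  ⇒  cos φ₁ = cos 3.5° / √8.99 = 0.9981/2.998 = 0.3329.
φ₁ = arccos(0.3329) ≈ 70.6°.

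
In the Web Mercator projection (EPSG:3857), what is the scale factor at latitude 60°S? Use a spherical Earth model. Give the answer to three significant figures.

The Mercator projection is conformal; its linear scale factor is the same in every direction and equals sec φ = 1/cos φ.
k = 1/cos 60° = 1/0.5000 = 2.000.

2.00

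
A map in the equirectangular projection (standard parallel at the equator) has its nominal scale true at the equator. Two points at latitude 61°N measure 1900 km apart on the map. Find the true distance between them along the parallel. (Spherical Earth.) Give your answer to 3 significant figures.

921 km

Plate carrée maps x = Rλ, y = Rφ. The meridian scale is h = 1 and the parallel scale is k = 1/cos φ = sec φ.
Along the parallel at 61°, map distances are exaggerated by k = sec 61° = 2.063.
True distance = 1900 / 2.063 = 1900 × cos 61° ≈ 921 km.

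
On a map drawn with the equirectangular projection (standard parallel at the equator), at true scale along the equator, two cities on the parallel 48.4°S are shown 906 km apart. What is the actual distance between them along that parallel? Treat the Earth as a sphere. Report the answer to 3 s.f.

602 km

Plate carrée maps x = Rλ, y = Rφ. The meridian scale is h = 1 and the parallel scale is k = 1/cos φ = sec φ.
Along the parallel at 48.4°, map distances are exaggerated by k = sec 48.4° = 1.506.
True distance = 906 / 1.506 = 906 × cos 48.4° ≈ 602 km.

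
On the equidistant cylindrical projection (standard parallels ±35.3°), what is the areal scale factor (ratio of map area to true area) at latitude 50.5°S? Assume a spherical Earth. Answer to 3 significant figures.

With standard parallel φ₀ = 35.3°, the equirectangular projection gives x = Rλ cos φ₀, y = Rφ, so h = 1 and k = cos 35.3° / cos φ.
Areal scale = h·k = 1 × cos φ₀ / cos φ; at 50.5°, h = 1.000, k = 1.283, so h·k = 1.283.

1.28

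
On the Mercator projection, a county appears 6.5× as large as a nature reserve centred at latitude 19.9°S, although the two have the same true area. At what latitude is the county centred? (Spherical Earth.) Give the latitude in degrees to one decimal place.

68.4°

Mercator areal scale is sec²φ, so apparent-area ratio = sec²φ₁ / sec²φ₂ = cos²φ₂ / cos²φ₁.
cos²φ₂ / cos²φ₁ = 6.5  ⇒  cos φ₁ = cos 19.9° / √6.5 = 0.9403/2.550 = 0.3688.
φ₁ = arccos(0.3688) ≈ 68.4°.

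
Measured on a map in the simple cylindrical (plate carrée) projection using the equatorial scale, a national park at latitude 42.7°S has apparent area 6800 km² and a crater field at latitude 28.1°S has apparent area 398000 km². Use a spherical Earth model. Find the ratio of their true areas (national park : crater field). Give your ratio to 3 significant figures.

Plate carrée has h = 1 and k = sec φ, giving areal scale sec φ; true area = (apparent area) · cos φ.
True area of national park: 6800 × cos(42.7°) = 6800 × 0.7349 = 4997 km².
True area of crater field: 398000 × cos(28.1°) = 398000 × 0.8821 = 351100 km².
Ratio = 4997 / 351100 ≈ 0.0142.

0.0142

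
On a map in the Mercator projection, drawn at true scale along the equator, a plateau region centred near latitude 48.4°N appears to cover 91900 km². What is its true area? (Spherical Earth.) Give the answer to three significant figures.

40500 km²

Mercator is conformal, so the point scale is isotropic: h = k = sec φ = 1/cos φ.
Areal scale = k² = sec²φ = 1/cos²(48.4°) = 1/0.6639² = 2.269.
True area = apparent / (areal scale) = 91900 / 2.269 ≈ 40500 km².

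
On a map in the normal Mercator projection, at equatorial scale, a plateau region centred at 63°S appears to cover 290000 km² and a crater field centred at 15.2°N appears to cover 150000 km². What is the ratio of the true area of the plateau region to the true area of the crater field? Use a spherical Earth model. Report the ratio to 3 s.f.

Mercator's areal exaggeration is sec²φ; hence true area = (apparent area) · cos²φ.
True area of plateau region: 290000 × cos²(63°) = 290000 × 0.2061 = 59770 km².
True area of crater field: 150000 × cos²(15.2°) = 150000 × 0.9313 = 139700 km².
Ratio = 59770 / 139700 ≈ 0.428.

0.428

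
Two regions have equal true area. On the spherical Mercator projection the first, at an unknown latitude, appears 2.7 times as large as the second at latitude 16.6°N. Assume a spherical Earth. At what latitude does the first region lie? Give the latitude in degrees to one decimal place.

54.3°

Mercator areal scale is sec²φ, so apparent-area ratio = sec²φ₁ / sec²φ₂ = cos²φ₂ / cos²φ₁.
cos²φ₂ / cos²φ₁ = 2.7  ⇒  cos φ₁ = cos 16.6° / √2.7 = 0.9583/1.643 = 0.5832.
φ₁ = arccos(0.5832) ≈ 54.3°.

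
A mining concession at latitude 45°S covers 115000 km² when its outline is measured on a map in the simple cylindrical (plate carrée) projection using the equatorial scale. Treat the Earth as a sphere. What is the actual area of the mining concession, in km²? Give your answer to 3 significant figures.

For the equirectangular projection with φ₀ = 0 (plate carrée), h = 1 along meridians and k = sec φ along parallels.
Areal scale = h·k = 1 × sec φ; at 45°, h = 1.000, k = 1.414, so h·k = 1.414.
True area = apparent / (areal scale) = 115000 / 1.414 ≈ 81300 km².

81300 km²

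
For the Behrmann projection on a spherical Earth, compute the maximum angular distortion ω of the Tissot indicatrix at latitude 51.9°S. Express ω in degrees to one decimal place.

38.1°

Behrmann is a cylindrical equal-area projection with standard parallels at ±30°. Cylindrical equal-area (φ₀ = 30°): h = cos φ / cos 30° along meridians, k = cos 30° / cos φ along parallels; h·k = 1.
At 51.9°: h = 0.7125, k = 1.404; principal scales a = 1.404, b = 0.7125.
sin(ω/2) = (a − b)/(a + b) = 0.6910/2.116 = 0.3266, so ω = 2 arcsin(0.3266) ≈ 38.1°.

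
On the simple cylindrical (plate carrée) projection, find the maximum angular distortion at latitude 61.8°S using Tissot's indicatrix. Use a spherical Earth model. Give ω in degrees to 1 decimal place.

Plate carrée maps x = Rλ, y = Rφ. The meridian scale is h = 1 and the parallel scale is k = 1/cos φ = sec φ.
At 61.8°: h = 1.000, k = 2.116; principal scales a = 2.116, b = 1.000.
sin(ω/2) = (a − b)/(a + b) = 1.116/3.116 = 0.3582, so ω = 2 arcsin(0.3582) ≈ 42.0°.

42.0°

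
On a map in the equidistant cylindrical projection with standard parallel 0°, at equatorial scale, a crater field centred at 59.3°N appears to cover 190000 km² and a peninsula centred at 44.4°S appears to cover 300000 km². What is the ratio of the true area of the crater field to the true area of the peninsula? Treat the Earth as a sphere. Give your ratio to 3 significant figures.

0.453

Plate carrée has h = 1 and k = sec φ, giving areal scale sec φ; true area = (apparent area) · cos φ.
True area of crater field: 190000 × cos(59.3°) = 190000 × 0.5105 = 97000 km².
True area of peninsula: 300000 × cos(44.4°) = 300000 × 0.7145 = 214300 km².
Ratio = 97000 / 214300 ≈ 0.453.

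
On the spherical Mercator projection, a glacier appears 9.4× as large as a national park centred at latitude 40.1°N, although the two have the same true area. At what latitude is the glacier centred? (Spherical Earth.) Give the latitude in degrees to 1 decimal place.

75.6°

On Mercator, (apparent₁)/(apparent₂) = sec²φ₁ / sec²φ₂ when true areas are equal.
cos²φ₂ / cos²φ₁ = 9.4  ⇒  cos φ₁ = cos 40.1° / √9.4 = 0.7649/3.066 = 0.2495.
φ₁ = arccos(0.2495) ≈ 75.6°.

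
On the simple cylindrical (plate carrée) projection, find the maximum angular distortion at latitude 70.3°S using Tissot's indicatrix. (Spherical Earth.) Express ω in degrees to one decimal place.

For the equirectangular projection with φ₀ = 0 (plate carrée), h = 1 along meridians and k = sec φ along parallels.
At 70.3°: h = 1.000, k = 2.967; principal scales a = 2.967, b = 1.000.
sin(ω/2) = (a − b)/(a + b) = 1.967/3.967 = 0.4958, so ω = 2 arcsin(0.4958) ≈ 59.4°.

59.4°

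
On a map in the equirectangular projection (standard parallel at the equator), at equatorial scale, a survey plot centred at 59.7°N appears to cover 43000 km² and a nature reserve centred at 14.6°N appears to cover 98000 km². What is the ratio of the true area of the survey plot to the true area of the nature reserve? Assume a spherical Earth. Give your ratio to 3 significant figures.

Plate carrée has h = 1 and k = sec φ, giving areal scale sec φ; true area = (apparent area) · cos φ.
True area of survey plot: 43000 × cos(59.7°) = 43000 × 0.5045 = 21690 km².
True area of nature reserve: 98000 × cos(14.6°) = 98000 × 0.9677 = 94840 km².
Ratio = 21690 / 94840 ≈ 0.229.

0.229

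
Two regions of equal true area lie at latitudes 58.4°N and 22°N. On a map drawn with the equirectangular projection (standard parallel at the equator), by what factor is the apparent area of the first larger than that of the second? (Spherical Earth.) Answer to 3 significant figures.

For the equirectangular projection with φ₀ = 0 (plate carrée), h = 1 along meridians and k = sec φ along parallels.
Areal scale at 58.4°: h·k = 1.000 × 1.908 = 1.908.
Areal scale at 22°: h·k = 1.000 × 1.079 = 1.079.
Ratio = 1.908/1.079 ≈ 1.77.

1.77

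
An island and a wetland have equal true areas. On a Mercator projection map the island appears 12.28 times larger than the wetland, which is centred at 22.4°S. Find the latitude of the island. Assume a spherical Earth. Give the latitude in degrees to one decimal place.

74.7°

Mercator areal scale is sec²φ, so apparent-area ratio = sec²φ₁ / sec²φ₂ = cos²φ₂ / cos²φ₁.
cos²φ₂ / cos²φ₁ = 12.28  ⇒  cos φ₁ = cos 22.4° / √12.28 = 0.9245/3.504 = 0.2638.
φ₁ = arccos(0.2638) ≈ 74.7°.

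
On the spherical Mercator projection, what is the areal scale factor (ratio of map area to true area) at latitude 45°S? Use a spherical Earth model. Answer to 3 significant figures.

Mercator is conformal, so the point scale is isotropic: h = k = sec φ = 1/cos φ.
Areal scale = k² = sec²φ = 1/cos²(45°) = 1/0.7071² = 2.000.

2.00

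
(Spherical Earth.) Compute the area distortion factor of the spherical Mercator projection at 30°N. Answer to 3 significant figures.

Mercator is conformal, so the point scale is isotropic: h = k = sec φ = 1/cos φ.
Areal scale = k² = sec²φ = 1/cos²(30°) = 1/0.8660² = 1.333.

1.33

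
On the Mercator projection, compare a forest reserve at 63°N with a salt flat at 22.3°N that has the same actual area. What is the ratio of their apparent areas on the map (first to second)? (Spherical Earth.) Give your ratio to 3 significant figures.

On Mercator, area is exaggerated by sec²φ = 1/cos²φ.
At 63°: sec²(63°) = 1/0.4540² = 4.852.
At 22.3°: sec²(22.3°) = 1/0.9252² = 1.168.
Ratio = 4.852/1.168 = cos²(22.3°)/cos²(63°) ≈ 4.15.

4.15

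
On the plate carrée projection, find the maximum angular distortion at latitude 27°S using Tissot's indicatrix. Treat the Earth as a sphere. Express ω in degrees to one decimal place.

6.6°

In the plate carrée (x = Rλ, y = Rφ), meridians are true-scale (h = 1) and parallels are stretched by k = sec φ.
At 27°: h = 1.000, k = 1.122; principal scales a = 1.122, b = 1.000.
sin(ω/2) = (a − b)/(a + b) = 0.1223/2.122 = 0.05764, so ω = 2 arcsin(0.05764) ≈ 6.6°.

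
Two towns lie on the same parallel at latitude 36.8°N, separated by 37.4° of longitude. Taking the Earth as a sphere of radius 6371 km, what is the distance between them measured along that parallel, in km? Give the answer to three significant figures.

Arc length along a parallel = R cos φ · Δλ (with Δλ in radians).
= 6371 × cos 36.8° × (37.4° × π/180) = 6371 × 0.8007 × 0.6528 ≈ 3330 km.

3330 km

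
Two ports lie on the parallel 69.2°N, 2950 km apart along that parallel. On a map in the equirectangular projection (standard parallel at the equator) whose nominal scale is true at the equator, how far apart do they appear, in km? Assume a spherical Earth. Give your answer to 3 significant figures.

Plate carrée maps x = Rλ, y = Rφ. The meridian scale is h = 1 and the parallel scale is k = 1/cos φ = sec φ.
Along the parallel, k = sec 69.2° = 1/0.3551 = 2.816.
Map distance = 2950 × 2.816 ≈ 8310 km.

8310 km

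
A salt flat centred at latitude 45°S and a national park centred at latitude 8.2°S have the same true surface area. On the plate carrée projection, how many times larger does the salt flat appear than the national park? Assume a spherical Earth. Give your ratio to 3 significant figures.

1.40

For the equirectangular projection with φ₀ = 0 (plate carrée), h = 1 along meridians and k = sec φ along parallels.
Areal scale at 45°: h·k = 1.000 × 1.414 = 1.414.
Areal scale at 8.2°: h·k = 1.000 × 1.010 = 1.010.
Ratio = 1.414/1.010 ≈ 1.40.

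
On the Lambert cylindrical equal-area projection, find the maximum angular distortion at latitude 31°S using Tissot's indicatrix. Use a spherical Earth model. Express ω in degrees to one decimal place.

17.6°

The Lambert cylindrical equal-area projection is the cylindrical equal-area projection with its standard parallel at the equator (φ₀ = 0). A cylindrical equal-area projection with standard parallel φ₀ has meridian scale h = cos φ / cos φ₀ and parallel scale k = cos φ₀ / cos φ (so areas are preserved, h·k = 1).
At 31°: h = 0.8572, k = 1.167; principal scales a = 1.167, b = 0.8572.
sin(ω/2) = (a − b)/(a + b) = 0.3095/2.024 = 0.1529, so ω = 2 arcsin(0.1529) ≈ 17.6°.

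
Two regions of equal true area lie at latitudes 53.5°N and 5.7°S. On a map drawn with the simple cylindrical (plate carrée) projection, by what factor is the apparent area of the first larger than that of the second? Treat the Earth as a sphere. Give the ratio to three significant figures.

1.67

Plate carrée maps x = Rλ, y = Rφ. The meridian scale is h = 1 and the parallel scale is k = 1/cos φ = sec φ.
Areal scale at 53.5°: h·k = 1.000 × 1.681 = 1.681.
Areal scale at 5.7°: h·k = 1.000 × 1.005 = 1.005.
Ratio = 1.681/1.005 ≈ 1.67.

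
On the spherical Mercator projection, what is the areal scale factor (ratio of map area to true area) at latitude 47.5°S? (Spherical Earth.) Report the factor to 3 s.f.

2.19

For Mercator, h = k = sec φ (a conformal cylindrical projection has a single point scale, 1/cos φ).
Areal scale = k² = sec²φ = 1/cos²(47.5°) = 1/0.6756² = 2.191.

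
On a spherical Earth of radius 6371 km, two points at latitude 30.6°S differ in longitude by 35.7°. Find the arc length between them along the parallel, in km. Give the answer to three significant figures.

3420 km

Arc length along a parallel = R cos φ · Δλ (with Δλ in radians).
= 6371 × cos 30.6° × (35.7° × π/180) = 6371 × 0.8607 × 0.6231 ≈ 3420 km.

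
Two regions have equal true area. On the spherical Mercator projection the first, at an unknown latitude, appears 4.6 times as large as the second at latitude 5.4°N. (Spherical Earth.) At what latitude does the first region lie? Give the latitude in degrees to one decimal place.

62.3°

For equal true areas on Mercator, apparent areas scale as sec²φ, so the ratio is cos²φ₂ / cos²φ₁.
cos²φ₂ / cos²φ₁ = 4.6  ⇒  cos φ₁ = cos 5.4° / √4.6 = 0.9956/2.145 = 0.4642.
φ₁ = arccos(0.4642) ≈ 62.3°.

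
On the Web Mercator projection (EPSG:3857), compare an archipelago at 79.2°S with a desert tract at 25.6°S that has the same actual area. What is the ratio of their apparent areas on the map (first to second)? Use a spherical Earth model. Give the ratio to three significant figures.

Mercator areal scale is sec²φ.
At 79.2°: sec²(79.2°) = 1/0.1874² = 28.48.
At 25.6°: sec²(25.6°) = 1/0.9018² = 1.230.
Ratio = 28.48/1.230 = cos²(25.6°)/cos²(79.2°) ≈ 23.2.

23.2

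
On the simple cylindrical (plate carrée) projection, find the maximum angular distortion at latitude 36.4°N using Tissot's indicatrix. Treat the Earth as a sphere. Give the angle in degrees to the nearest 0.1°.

12.4°

Plate carrée maps x = Rλ, y = Rφ. The meridian scale is h = 1 and the parallel scale is k = 1/cos φ = sec φ.
At 36.4°: h = 1.000, k = 1.242; principal scales a = 1.242, b = 1.000.
sin(ω/2) = (a − b)/(a + b) = 0.2424/2.242 = 0.1081, so ω = 2 arcsin(0.1081) ≈ 12.4°.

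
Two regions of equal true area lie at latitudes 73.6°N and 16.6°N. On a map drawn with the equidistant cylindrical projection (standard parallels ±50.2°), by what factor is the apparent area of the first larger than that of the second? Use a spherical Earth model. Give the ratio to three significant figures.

3.39

With standard parallel φ₀ = 50.2°, the equirectangular projection gives x = Rλ cos φ₀, y = Rφ, so h = 1 and k = cos 50.2° / cos φ.
Areal scale at 73.6°: h·k = 1.000 × 2.267 = 2.267.
Areal scale at 16.6°: h·k = 1.000 × 0.6679 = 0.6679.
Ratio = 2.267/0.6679 ≈ 3.39.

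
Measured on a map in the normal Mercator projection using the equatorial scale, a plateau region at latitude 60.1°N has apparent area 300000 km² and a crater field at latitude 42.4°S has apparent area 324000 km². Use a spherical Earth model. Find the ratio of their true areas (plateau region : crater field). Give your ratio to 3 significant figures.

0.422

On Mercator the areal scale is sec²φ, so true area = apparent × cos²φ.
True area of plateau region: 300000 × cos²(60.1°) = 300000 × 0.2485 = 74550 km².
True area of crater field: 324000 × cos²(42.4°) = 324000 × 0.5453 = 176700 km².
Ratio = 74550 / 176700 ≈ 0.422.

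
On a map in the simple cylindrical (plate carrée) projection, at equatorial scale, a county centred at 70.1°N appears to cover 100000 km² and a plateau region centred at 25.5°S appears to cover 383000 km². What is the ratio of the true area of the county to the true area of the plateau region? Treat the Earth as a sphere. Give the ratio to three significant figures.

0.0985

On the plate carrée, areal scale = h·k = 1 × sec φ, so true area = apparent × cos φ.
True area of county: 100000 × cos(70.1°) = 100000 × 0.3404 = 34040 km².
True area of plateau region: 383000 × cos(25.5°) = 383000 × 0.9026 = 345700 km².
Ratio = 34040 / 345700 ≈ 0.0985.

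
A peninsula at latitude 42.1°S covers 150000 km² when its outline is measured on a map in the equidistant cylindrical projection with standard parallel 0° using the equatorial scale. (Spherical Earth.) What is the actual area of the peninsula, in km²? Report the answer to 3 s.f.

Plate carrée maps x = Rλ, y = Rφ. The meridian scale is h = 1 and the parallel scale is k = 1/cos φ = sec φ.
Areal scale = h·k = 1 × sec φ; at 42.1°, h = 1.000, k = 1.348, so h·k = 1.348.
True area = apparent / (areal scale) = 150000 / 1.348 ≈ 111000 km².

111000 km²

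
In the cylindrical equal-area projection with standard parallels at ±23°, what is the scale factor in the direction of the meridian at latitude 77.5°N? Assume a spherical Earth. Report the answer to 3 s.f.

0.235

For cylindrical equal-area with standard parallel φ₀, h = cos φ / cos φ₀ and k = cos φ₀ / cos φ, so h·k = 1.
h = cos 77.5° / cos 23° = 0.2164/0.9205 = 0.2351.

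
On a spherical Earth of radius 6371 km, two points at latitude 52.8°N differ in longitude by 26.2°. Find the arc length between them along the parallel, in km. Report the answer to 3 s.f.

1760 km

Arc length along a parallel = R cos φ · Δλ (with Δλ in radians).
= 6371 × cos 52.8° × (26.2° × π/180) = 6371 × 0.6046 × 0.4573 ≈ 1760 km.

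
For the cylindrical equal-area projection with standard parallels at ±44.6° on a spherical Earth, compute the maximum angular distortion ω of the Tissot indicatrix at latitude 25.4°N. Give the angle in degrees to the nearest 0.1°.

27.0°

A cylindrical equal-area projection with standard parallel φ₀ has meridian scale h = cos φ / cos φ₀ and parallel scale k = cos φ₀ / cos φ (so areas are preserved, h·k = 1).
At 25.4°: h = 1.269, k = 0.7882; principal scales a = 1.269, b = 0.7882.
sin(ω/2) = (a − b)/(a + b) = 0.4805/2.057 = 0.2336, so ω = 2 arcsin(0.2336) ≈ 27.0°.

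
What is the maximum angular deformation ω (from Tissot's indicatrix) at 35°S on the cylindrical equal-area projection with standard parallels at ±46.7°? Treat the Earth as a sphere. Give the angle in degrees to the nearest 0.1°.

Cylindrical equal-area (φ₀ = 46.7°): h = cos φ / cos 46.7° along meridians, k = cos 46.7° / cos φ along parallels; h·k = 1.
At 35°: h = 1.194, k = 0.8372; principal scales a = 1.194, b = 0.8372.
sin(ω/2) = (a − b)/(a + b) = 0.3572/2.032 = 0.1758, so ω = 2 arcsin(0.1758) ≈ 20.3°.

20.3°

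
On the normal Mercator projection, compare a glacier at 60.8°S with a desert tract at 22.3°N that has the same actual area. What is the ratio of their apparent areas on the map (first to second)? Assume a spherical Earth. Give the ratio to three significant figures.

3.60

Mercator areal scale is sec²φ.
At 60.8°: sec²(60.8°) = 1/0.4879² = 4.202.
At 22.3°: sec²(22.3°) = 1/0.9252² = 1.168.
Ratio = 4.202/1.168 = cos²(22.3°)/cos²(60.8°) ≈ 3.60.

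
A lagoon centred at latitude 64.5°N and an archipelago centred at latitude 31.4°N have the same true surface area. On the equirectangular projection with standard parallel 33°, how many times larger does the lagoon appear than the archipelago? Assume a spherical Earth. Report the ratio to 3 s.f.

The equidistant cylindrical projection with φ₀ = 33° has h = 1 (meridians true) and k = cos φ₀ / cos φ along parallels.
Areal scale at 64.5°: h·k = 1.000 × 1.948 = 1.948.
Areal scale at 31.4°: h·k = 1.000 × 0.9826 = 0.9826.
Ratio = 1.948/0.9826 ≈ 1.98.

1.98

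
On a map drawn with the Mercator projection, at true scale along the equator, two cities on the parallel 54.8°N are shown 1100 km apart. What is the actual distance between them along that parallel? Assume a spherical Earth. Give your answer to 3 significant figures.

634 km

The Mercator projection is conformal; its linear scale factor is the same in every direction and equals sec φ = 1/cos φ.
Along the parallel at 54.8°, map distances are exaggerated by k = sec 54.8° = 1.735.
True distance = 1100 / 1.735 = 1100 × cos 54.8° ≈ 634 km.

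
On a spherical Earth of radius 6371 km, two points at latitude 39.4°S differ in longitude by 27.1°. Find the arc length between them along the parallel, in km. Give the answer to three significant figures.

Arc length along a parallel = R cos φ · Δλ (with Δλ in radians).
= 6371 × cos 39.4° × (27.1° × π/180) = 6371 × 0.7727 × 0.4730 ≈ 2330 km.

2330 km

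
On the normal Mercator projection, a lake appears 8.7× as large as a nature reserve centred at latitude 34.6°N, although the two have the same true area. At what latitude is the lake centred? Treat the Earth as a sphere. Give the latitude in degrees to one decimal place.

For equal true areas on Mercator, apparent areas scale as sec²φ, so the ratio is cos²φ₂ / cos²φ₁.
cos²φ₂ / cos²φ₁ = 8.7  ⇒  cos φ₁ = cos 34.6° / √8.7 = 0.8231/2.950 = 0.2791.
φ₁ = arccos(0.2791) ≈ 73.8°.

73.8°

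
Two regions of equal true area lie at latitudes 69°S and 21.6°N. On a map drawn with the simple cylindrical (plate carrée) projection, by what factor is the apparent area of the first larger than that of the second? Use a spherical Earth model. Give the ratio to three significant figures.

Plate carrée maps x = Rλ, y = Rφ. The meridian scale is h = 1 and the parallel scale is k = 1/cos φ = sec φ.
Areal scale at 69°: h·k = 1.000 × 2.790 = 2.790.
Areal scale at 21.6°: h·k = 1.000 × 1.076 = 1.076.
Ratio = 2.790/1.076 ≈ 2.59.

2.59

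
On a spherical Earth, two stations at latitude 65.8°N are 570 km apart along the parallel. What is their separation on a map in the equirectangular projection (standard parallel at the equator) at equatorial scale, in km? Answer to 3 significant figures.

Plate carrée maps x = Rλ, y = Rφ. The meridian scale is h = 1 and the parallel scale is k = 1/cos φ = sec φ.
Along the parallel, k = sec 65.8° = 1/0.4099 = 2.439.
Map distance = 570 × 2.439 ≈ 1390 km.

1390 km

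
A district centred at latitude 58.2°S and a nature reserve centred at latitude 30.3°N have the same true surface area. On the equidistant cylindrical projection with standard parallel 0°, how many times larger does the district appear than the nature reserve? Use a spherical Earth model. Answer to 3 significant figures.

1.64

In the plate carrée (x = Rλ, y = Rφ), meridians are true-scale (h = 1) and parallels are stretched by k = sec φ.
Areal scale at 58.2°: h·k = 1.000 × 1.898 = 1.898.
Areal scale at 30.3°: h·k = 1.000 × 1.158 = 1.158.
Ratio = 1.898/1.158 ≈ 1.64.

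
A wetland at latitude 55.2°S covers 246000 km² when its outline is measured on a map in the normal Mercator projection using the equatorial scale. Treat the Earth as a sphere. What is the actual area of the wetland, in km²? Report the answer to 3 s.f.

80100 km²

For Mercator, h = k = sec φ (a conformal cylindrical projection has a single point scale, 1/cos φ).
Areal scale = k² = sec²φ = 1/cos²(55.2°) = 1/0.5707² = 3.070.
True area = apparent / (areal scale) = 246000 / 3.070 ≈ 80100 km².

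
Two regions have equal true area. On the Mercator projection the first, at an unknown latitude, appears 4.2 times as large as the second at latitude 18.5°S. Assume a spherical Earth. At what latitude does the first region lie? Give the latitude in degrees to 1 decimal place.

On Mercator, (apparent₁)/(apparent₂) = sec²φ₁ / sec²φ₂ when true areas are equal.
cos²φ₂ / cos²φ₁ = 4.2  ⇒  cos φ₁ = cos 18.5° / √4.2 = 0.9483/2.049 = 0.4627.
φ₁ = arccos(0.4627) ≈ 62.4°.

62.4°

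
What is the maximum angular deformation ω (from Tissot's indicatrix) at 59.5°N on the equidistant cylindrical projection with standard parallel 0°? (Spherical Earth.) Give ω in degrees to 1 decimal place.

For the equirectangular projection with φ₀ = 0 (plate carrée), h = 1 along meridians and k = sec φ along parallels.
At 59.5°: h = 1.000, k = 1.970; principal scales a = 1.970, b = 1.000.
sin(ω/2) = (a − b)/(a + b) = 0.9703/2.970 = 0.3267, so ω = 2 arcsin(0.3267) ≈ 38.1°.

38.1°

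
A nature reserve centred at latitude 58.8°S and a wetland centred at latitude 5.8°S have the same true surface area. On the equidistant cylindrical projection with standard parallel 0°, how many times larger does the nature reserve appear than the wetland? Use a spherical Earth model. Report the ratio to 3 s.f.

1.92

In the plate carrée (x = Rλ, y = Rφ), meridians are true-scale (h = 1) and parallels are stretched by k = sec φ.
Areal scale at 58.8°: h·k = 1.000 × 1.930 = 1.930.
Areal scale at 5.8°: h·k = 1.000 × 1.005 = 1.005.
Ratio = 1.930/1.005 ≈ 1.92.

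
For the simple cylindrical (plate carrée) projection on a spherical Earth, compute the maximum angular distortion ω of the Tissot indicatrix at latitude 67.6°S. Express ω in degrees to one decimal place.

53.3°

In the plate carrée (x = Rλ, y = Rφ), meridians are true-scale (h = 1) and parallels are stretched by k = sec φ.
At 67.6°: h = 1.000, k = 2.624; principal scales a = 2.624, b = 1.000.
sin(ω/2) = (a − b)/(a + b) = 1.624/3.624 = 0.4482, so ω = 2 arcsin(0.4482) ≈ 53.3°.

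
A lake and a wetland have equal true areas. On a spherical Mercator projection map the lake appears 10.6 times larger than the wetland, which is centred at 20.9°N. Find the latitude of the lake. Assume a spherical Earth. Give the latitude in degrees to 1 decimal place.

73.3°

For equal true areas on Mercator, apparent areas scale as sec²φ, so the ratio is cos²φ₂ / cos²φ₁.
cos²φ₂ / cos²φ₁ = 10.6  ⇒  cos φ₁ = cos 20.9° / √10.6 = 0.9342/3.256 = 0.2869.
φ₁ = arccos(0.2869) ≈ 73.3°.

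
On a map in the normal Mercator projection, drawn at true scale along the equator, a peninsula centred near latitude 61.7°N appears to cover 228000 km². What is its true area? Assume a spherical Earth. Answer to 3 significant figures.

51200 km²

Mercator is conformal, so the point scale is isotropic: h = k = sec φ = 1/cos φ.
Areal scale = k² = sec²φ = 1/cos²(61.7°) = 1/0.4741² = 4.449.
True area = apparent / (areal scale) = 228000 / 4.449 ≈ 51200 km².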